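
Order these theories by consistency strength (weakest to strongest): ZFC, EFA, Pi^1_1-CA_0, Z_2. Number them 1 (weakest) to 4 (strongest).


Ordering by consistency strength:
1. EFA
2. Pi^1_1-CA_0
3. Z_2
4. ZFC


ZFC=4, EFA=1, Pi^1_1-CA_0=2, Z_2=3


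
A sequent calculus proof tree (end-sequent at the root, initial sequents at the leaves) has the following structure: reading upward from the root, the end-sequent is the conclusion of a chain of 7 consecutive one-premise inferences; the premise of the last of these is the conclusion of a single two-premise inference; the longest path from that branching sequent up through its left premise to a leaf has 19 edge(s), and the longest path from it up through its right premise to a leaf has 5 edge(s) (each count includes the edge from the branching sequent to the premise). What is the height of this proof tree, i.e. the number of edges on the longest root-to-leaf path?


Longest path through the left premise: 19 edges (measured from the branching sequent)
Longest path through the right premise: 5 edges
Height of the subtree rooted at the branching sequent: max(19, 5) = 19
The branching sequent sits 7 edges above the root (the chain of one-premise inferences), so height = 19 + 7 = 26

26


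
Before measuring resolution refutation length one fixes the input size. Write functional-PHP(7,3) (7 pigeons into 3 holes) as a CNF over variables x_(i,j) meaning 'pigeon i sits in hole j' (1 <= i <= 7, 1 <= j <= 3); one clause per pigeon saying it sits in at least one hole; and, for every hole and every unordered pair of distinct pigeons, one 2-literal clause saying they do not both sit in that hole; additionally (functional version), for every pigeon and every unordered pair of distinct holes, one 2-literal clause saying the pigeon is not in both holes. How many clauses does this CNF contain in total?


functional-PHP(7,3): 7 pigeons, 3 holes, 7*3 = 21 variables.
- pigeon clauses: one per pigeon -> 7 clauses
- hole clauses: 3 holes * C(7,2) = 3 * 21 -> 63 clauses
- functional clauses: 7 pigeons * C(3,2) = 7 * 3 -> 21 clauses
Total clauses = 7 + 63 + 21 = 91

91


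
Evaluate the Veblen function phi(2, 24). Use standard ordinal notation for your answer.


phi(2, 24):
phi(2, beta) = zeta_beta (the beta-th zeta number, fixed point of epsilon).
phi(2, 24) = zeta_24

zeta_24


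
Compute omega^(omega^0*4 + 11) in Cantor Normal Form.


omega^(omega^0*4 + 11):
omega^0 = 1, so the exponent is 4 + 11 = 15 (finite ordinal addition).
Result = omega^15, already a single CNF term.

omega^15


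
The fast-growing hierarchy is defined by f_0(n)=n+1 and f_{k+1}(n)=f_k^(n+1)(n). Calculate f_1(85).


f_1(85) = f_0^86(85)
f_0 adds 1 each time, applied 86 times.
f_1(85) = 85 + 86 = 171

171


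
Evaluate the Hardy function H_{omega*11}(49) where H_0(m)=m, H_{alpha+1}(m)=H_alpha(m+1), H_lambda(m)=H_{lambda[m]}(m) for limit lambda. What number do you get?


H_{omega*11}(49):
For the Hardy hierarchy, H_{omega*k}(n) = 2^k * n.
2^11 = 2048.
2048 * 49 = 100352

100352


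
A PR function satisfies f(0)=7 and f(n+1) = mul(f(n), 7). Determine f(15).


f(0) = 7
f(1) = mul(f(0), 7) = mul(7, 7) = 49
f(2) = mul(f(1), 7) = mul(49, 7) = 343
f(3) = mul(f(2), 7) = mul(343, 7) = 2401
f(4) = mul(f(3), 7) = mul(2401, 7) = 16807
f(5) = mul(f(4), 7) = mul(16807, 7) = 117649
f(6) = mul(f(5), 7) = mul(117649, 7) = 823543
f(7) = mul(f(6), 7) = mul(823543, 7) = 5764801
f(8) = mul(f(7), 7) = mul(5764801, 7) = 40353607
f(9) = mul(f(8), 7) = mul(40353607, 7) = 282475249
f(10) = mul(f(9), 7) = mul(282475249, 7) = 1977326743
f(11) = mul(f(10), 7) = mul(1977326743, 7) = 13841287201
f(12) = mul(f(11), 7) = mul(13841287201, 7) = 96889010407
f(13) = mul(f(12), 7) = mul(96889010407, 7) = 678223072849
f(14) = mul(f(13), 7) = mul(678223072849, 7) = 4747561509943
f(15) = mul(f(14), 7) = mul(4747561509943, 7) = 33232930569601


33232930569601


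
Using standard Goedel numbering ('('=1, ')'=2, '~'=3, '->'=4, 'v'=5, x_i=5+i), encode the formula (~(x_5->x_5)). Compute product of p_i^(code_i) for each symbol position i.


Formula: (~(x_5->x_5))
Symbol codes: [1, 3, 1, 10, 4, 10, 2, 2]
Primes: [2, 3, 5, 7, 11, 13, 17, 19]
p_1^1 = 2^1 = 2
p_2^3 = 3^3 = 27
p_3^1 = 5^1 = 5
p_4^10 = 7^10 = 282475249
p_5^4 = 11^4 = 14641
p_6^10 = 13^10 = 137858491849
p_7^2 = 17^2 = 289
p_8^2 = 19^2 = 361
Product = 16060293313937346082915478202030

16060293313937346082915478202030


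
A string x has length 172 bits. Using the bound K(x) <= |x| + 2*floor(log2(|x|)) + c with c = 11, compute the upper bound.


floor(log2(172)) = 7
2 * 7 = 14
K(x) <= 172 + 14 + 11 = 197

197


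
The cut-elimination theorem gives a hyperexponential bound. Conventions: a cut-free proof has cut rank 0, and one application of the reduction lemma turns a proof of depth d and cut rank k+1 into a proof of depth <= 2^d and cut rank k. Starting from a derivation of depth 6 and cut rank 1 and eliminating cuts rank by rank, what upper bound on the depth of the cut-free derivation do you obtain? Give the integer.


Each rank reduction sends depth d to at most 2^d; cut rank r needs r reductions.
2_0(6) = 6
2_1(6) = 2^6 = 64
Cut-free depth bound = 64

64


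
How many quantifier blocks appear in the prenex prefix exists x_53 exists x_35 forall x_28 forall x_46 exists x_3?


Alternations = 2.
Blocks = alternations + 1 = 3

3


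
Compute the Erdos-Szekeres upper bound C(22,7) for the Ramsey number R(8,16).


R(8,16) <= C(8+16-2, 8-1) = C(22, 7)
C(22, 7) = 22! / (7! * 15!)
= 170544

170544


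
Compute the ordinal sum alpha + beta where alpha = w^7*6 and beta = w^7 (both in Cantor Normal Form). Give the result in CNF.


Ordinal addition w^7*6 + w^7:
Both terms have the same exponent 7.
w^e*c + w^e*d = w^e*(c+d).
Result = w^7*(6+1) = w^7*7

w^7*7


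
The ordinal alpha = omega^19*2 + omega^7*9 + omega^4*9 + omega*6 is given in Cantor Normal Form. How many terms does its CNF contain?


CNF: omega^19*2 + omega^7*9 + omega^4*9 + omega*6
Count the summands separated by '+':
  term 1: omega^19*2
  term 2: omega^7*9
  term 3: omega^4*9
  term 4: omega*6
Total terms = 4

4


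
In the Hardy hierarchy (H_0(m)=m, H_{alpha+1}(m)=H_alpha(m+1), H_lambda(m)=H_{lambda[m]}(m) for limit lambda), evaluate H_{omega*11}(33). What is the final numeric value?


H_{omega*11}(33):
For the Hardy hierarchy, H_{omega*k}(n) = 2^k * n.
2^11 = 2048.
2048 * 33 = 67584

67584


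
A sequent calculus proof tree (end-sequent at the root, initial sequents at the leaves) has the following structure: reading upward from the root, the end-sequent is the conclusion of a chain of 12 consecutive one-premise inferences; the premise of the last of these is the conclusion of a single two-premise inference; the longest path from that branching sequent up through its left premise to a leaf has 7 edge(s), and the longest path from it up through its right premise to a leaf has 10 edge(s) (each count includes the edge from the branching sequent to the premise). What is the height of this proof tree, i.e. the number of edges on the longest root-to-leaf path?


Longest path through the left premise: 7 edges (measured from the branching sequent)
Longest path through the right premise: 10 edges
Height of the subtree rooted at the branching sequent: max(7, 10) = 10
The branching sequent sits 12 edges above the root (the chain of one-premise inferences), so height = 10 + 12 = 22

22


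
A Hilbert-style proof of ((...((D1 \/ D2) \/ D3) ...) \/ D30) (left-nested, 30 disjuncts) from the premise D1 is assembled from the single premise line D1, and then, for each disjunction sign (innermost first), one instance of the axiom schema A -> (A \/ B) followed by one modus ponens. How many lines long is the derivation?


Building the left-nested 30-ary disjunction from D1:
- 1 premise line (D1)
- 30 disjuncts means 29 disjunction signs; each needs 1 axiom instance + 1 MP = 2 lines: 2 * 29 = 58
Total = 1 + 58 = 59 lines.

59


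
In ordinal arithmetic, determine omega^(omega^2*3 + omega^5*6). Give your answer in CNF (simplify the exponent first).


omega^(omega^2*3 + omega^5*6):
In ordinal addition a term is absorbed by a following term of strictly larger exponent: 2 < 5, so omega^2*3 + omega^5*6 = omega^5*6.
omega raised to a CNF ordinal is a single CNF term: Result = omega^(omega^5*6)

omega^(omega^5*6)


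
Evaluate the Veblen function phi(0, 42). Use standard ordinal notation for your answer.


phi(0, 42):
phi(0, beta) = omega^beta by definition.
phi(0, 42) = omega^42

omega^42


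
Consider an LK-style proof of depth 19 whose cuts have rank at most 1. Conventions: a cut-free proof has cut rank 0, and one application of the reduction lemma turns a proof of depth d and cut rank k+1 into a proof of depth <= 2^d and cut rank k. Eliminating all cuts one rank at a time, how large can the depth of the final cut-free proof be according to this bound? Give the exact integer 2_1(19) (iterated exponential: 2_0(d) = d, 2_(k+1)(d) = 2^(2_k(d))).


Each rank reduction sends depth d to at most 2^d; cut rank r needs r reductions.
2_0(19) = 19
2_1(19) = 2^19 = 524288
Cut-free depth bound = 524288

524288


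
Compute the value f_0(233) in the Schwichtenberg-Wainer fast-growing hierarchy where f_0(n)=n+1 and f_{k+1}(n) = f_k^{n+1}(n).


f_0(233) = 233 + 1 = 234

234


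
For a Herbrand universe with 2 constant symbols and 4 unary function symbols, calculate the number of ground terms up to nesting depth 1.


Herbrand terms by depth:
Depth 0: 2 constants
Depth 1: 8 new terms (running total: 10)
Total distinct ground terms = 10

10


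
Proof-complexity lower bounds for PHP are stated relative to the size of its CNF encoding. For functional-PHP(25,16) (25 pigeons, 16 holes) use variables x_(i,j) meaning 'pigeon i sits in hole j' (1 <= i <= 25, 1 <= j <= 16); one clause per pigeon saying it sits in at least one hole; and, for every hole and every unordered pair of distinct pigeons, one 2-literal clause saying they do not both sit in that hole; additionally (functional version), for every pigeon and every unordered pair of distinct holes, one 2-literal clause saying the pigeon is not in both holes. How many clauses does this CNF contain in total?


functional-PHP(25,16): 25 pigeons, 16 holes, 25*16 = 400 variables.
- pigeon clauses: one per pigeon -> 25 clauses
- hole clauses: 16 holes * C(25,2) = 16 * 300 -> 4800 clauses
- functional clauses: 25 pigeons * C(16,2) = 25 * 120 -> 3000 clauses
Total clauses = 25 + 4800 + 3000 = 7825

7825


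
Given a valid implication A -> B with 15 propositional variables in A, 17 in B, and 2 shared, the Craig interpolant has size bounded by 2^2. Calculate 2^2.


Shared atoms = 2
Craig interpolant size bound = 2^2
= 4

4


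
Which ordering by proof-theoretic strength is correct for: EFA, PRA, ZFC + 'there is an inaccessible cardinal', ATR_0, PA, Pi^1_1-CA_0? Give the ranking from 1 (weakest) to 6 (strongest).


Ordering by consistency strength:
1. EFA
2. PRA
3. PA
4. ATR_0
5. Pi^1_1-CA_0
6. ZFC + 'there is an inaccessible cardinal'


EFA=1, PRA=2, ZFC + 'there is an inaccessible cardinal'=6, ATR_0=4, PA=3, Pi^1_1-CA_0=5


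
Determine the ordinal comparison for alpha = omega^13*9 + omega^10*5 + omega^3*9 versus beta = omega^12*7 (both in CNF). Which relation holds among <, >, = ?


Compare term by term from highest exponent:
alpha = omega^13*9 + omega^10*5 + omega^3*9
beta = omega^12*7
Term 1: alpha has omega^13*9, beta has omega^12*7
Term 2: alpha has omega^10*5, beta has omega^0*0
Term 3: alpha has omega^3*9, beta has omega^0*0
Result: alpha > beta

alpha > beta


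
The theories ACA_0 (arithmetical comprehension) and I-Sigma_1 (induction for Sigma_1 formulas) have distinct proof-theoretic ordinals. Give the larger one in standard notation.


Proof-theoretic ordinal of ACA_0 (arithmetical comprehension): epsilon_0
Proof-theoretic ordinal of I-Sigma_1 (induction for Sigma_1 formulas): omega^omega
Comparing: omega^omega < epsilon_0.
The larger ordinal is epsilon_0 (from ACA_0 (arithmetical comprehension)).

epsilon_0


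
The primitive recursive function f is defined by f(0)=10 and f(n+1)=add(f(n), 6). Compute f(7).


f(0) = 10
f(1) = add(f(0), 6) = add(10, 6) = 16
f(2) = add(f(1), 6) = add(16, 6) = 22
f(3) = add(f(2), 6) = add(22, 6) = 28
f(4) = add(f(3), 6) = add(28, 6) = 34
f(5) = add(f(4), 6) = add(34, 6) = 40
f(6) = add(f(5), 6) = add(40, 6) = 46
f(7) = add(f(6), 6) = add(46, 6) = 52


52


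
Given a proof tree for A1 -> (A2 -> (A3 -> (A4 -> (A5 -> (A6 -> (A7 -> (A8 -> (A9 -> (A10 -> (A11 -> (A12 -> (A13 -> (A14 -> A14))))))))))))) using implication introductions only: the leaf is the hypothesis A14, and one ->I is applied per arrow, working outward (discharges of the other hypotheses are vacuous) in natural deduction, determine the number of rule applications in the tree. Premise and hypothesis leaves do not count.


The formula has 14 arrows (->); its innermost consequent A14 is one of the antecedents,
so the proof starts from the hypothesis leaf A14 (not a rule application) and closes one arrow per ->I.
Building A1 -> (A2 -> (A3 -> (A4 -> (A5 -> (A6 -> (A7 -> (A8 -> (A9 -> (A10 -> (A11 -> (A12 -> (A13 -> (A14 -> A14))))))))))))) therefore takes 14 nested implication introductions.
Total inference nodes = 14

14


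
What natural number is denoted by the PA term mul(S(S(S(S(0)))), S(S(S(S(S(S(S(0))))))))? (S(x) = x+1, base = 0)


mul(S^4(0), S^7(0)):
S^4(0) = 4
S^7(0) = 7
4 * 7 = 28

28


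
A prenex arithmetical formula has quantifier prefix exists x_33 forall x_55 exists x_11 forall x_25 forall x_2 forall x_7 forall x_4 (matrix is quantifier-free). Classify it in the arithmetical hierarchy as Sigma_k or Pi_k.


Leading quantifier is exists, so the class is Sigma.
Number of quantifier blocks = alternations + 1 = 3 + 1 = 4.
Classification: Sigma_4

Sigma_4


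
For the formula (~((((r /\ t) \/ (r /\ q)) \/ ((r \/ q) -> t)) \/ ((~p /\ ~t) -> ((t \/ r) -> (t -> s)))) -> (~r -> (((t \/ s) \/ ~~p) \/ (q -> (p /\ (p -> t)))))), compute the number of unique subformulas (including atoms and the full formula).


Formula: (~((((r /\ t) \/ (r /\ q)) \/ ((r \/ q) -> t)) \/ ((~p /\ ~t) -> ((t \/ r) -> (t -> s)))) -> (~r -> (((t \/ s) \/ ~~p) \/ (q -> (p /\ (p -> t))))))
Subformulas found:
  1. r
  2. q
  3. s
  4. t
  5. p
  6. ~t
  7. ~p
  8. ~r
  9. ~~p
  10. (t \/ r)
  11. (r /\ q)
  12. (t -> s)
  13. (p -> t)
  14. (r \/ q)
  15. (t \/ s)
  16. (r /\ t)
  17. (~p /\ ~t)
  18. (p /\ (p -> t))
  19. ((r \/ q) -> t)
  20. ((t \/ s) \/ ~~p)
  21. ((t \/ r) -> (t -> s))
  22. (q -> (p /\ (p -> t)))
  23. ((r /\ t) \/ (r /\ q))
  24. ((~p /\ ~t) -> ((t \/ r) -> (t -> s)))
  25. (((r /\ t) \/ (r /\ q)) \/ ((r \/ q) -> t))
  26. (((t \/ s) \/ ~~p) \/ (q -> (p /\ (p -> t))))
  27. (~r -> (((t \/ s) \/ ~~p) \/ (q -> (p /\ (p -> t)))))
  28. ((((r /\ t) \/ (r /\ q)) \/ ((r \/ q) -> t)) \/ ((~p /\ ~t) -> ((t \/ r) -> (t -> s))))
  29. ~((((r /\ t) \/ (r /\ q)) \/ ((r \/ q) -> t)) \/ ((~p /\ ~t) -> ((t \/ r) -> (t -> s))))
  30. (~((((r /\ t) \/ (r /\ q)) \/ ((r \/ q) -> t)) \/ ((~p /\ ~t) -> ((t \/ r) -> (t -> s)))) -> (~r -> (((t \/ s) \/ ~~p) \/ (q -> (p /\ (p -> t))))))
Total distinct subformulas = 30

30


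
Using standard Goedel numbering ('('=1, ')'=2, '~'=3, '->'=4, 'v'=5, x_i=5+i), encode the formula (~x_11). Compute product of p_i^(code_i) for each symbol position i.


Formula: (~x_11)
Symbol codes: [1, 3, 16, 2]
Primes: [2, 3, 5, 7]
p_1^1 = 2^1 = 2
p_2^3 = 3^3 = 27
p_3^16 = 5^16 = 152587890625
p_4^2 = 7^2 = 49
Product = 403747558593750

403747558593750


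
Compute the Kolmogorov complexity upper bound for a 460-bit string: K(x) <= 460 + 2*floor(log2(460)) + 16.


floor(log2(460)) = 8
2 * 8 = 16
K(x) <= 460 + 16 + 16 = 492

492


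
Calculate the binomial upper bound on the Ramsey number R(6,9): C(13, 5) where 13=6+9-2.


R(6,9) <= C(6+9-2, 6-1) = C(13, 5)
C(13, 5) = 13! / (5! * 8!)
= 1287

1287


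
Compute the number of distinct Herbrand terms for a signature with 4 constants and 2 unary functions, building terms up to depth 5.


Herbrand terms by depth:
Depth 0: 4 constants
Depth 1: 8 new terms (running total: 12)
Depth 2: 16 new terms (running total: 28)
Depth 3: 32 new terms (running total: 60)
Depth 4: 64 new terms (running total: 124)
Depth 5: 128 new terms (running total: 252)
Total distinct ground terms = 252

252


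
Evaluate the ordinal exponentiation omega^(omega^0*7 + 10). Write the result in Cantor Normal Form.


omega^(omega^0*7 + 10):
omega^0 = 1, so the exponent is 7 + 10 = 17 (finite ordinal addition).
Result = omega^17, already a single CNF term.

omega^17


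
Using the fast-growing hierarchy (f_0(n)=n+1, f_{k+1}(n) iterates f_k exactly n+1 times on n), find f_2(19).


f_2(19) = f_1^20(19)
f_1(m) = 2m + 1.
Iterating: f_1^k(n) = 2^k*(n+1) - 1.
f_2(19) = 2^20*(19+1) - 1 = 1048576*20 - 1 = 20971519

20971519


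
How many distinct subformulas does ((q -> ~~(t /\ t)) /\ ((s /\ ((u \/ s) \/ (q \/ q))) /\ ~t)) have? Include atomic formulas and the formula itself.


Formula: ((q -> ~~(t /\ t)) /\ ((s /\ ((u \/ s) \/ (q \/ q))) /\ ~t))
Subformulas found:
  1. q
  2. u
  3. s
  4. t
  5. ~t
  6. (t /\ t)
  7. (u \/ s)
  8. (q \/ q)
  9. ~(t /\ t)
  10. ~~(t /\ t)
  11. (q -> ~~(t /\ t))
  12. ((u \/ s) \/ (q \/ q))
  13. (s /\ ((u \/ s) \/ (q \/ q)))
  14. ((s /\ ((u \/ s) \/ (q \/ q))) /\ ~t)
  15. ((q -> ~~(t /\ t)) /\ ((s /\ ((u \/ s) \/ (q \/ q))) /\ ~t))
Total distinct subformulas = 15

15


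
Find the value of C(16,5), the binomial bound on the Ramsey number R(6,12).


R(6,12) <= C(6+12-2, 6-1) = C(16, 5)
C(16, 5) = 16! / (5! * 11!)
= 4368

4368


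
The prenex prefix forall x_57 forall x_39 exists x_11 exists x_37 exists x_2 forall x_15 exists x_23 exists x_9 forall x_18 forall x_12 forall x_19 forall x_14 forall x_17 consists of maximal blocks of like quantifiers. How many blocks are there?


Alternations = 4.
Blocks = alternations + 1 = 5

5


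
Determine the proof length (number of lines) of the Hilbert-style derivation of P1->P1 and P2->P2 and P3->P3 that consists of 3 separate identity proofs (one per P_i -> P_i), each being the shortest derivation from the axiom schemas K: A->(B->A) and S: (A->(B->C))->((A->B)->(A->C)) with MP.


The shortest proof of A->A from K and S in the Hilbert calculus has exactly 5 lines:
(1) K instance A->((A->A)->A), (2) S instance, (3) MP on 1,2, (4) K instance A->(A->A), (5) MP on 3,4.
For 3 independent identities: 3 * 5 = 15 lines total.

15


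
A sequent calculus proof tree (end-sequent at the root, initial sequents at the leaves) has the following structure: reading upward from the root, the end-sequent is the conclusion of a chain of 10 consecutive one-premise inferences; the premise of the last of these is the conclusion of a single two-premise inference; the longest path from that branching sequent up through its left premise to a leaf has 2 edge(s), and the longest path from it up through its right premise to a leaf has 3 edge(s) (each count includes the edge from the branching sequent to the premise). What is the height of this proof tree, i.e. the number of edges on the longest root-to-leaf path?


Longest path through the left premise: 2 edges (measured from the branching sequent)
Longest path through the right premise: 3 edges
Height of the subtree rooted at the branching sequent: max(2, 3) = 3
The branching sequent sits 10 edges above the root (the chain of one-premise inferences), so height = 3 + 10 = 13

13


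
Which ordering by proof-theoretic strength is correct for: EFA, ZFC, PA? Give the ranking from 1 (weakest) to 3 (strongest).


Ordering by consistency strength:
1. EFA
2. PA
3. ZFC


EFA=1, ZFC=3, PA=2


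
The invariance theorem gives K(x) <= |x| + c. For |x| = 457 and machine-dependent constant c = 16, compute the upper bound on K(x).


K(x) <= |x| + c = 457 + 16 = 473

473


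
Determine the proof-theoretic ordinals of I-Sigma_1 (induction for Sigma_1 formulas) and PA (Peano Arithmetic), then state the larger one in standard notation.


Proof-theoretic ordinal of I-Sigma_1 (induction for Sigma_1 formulas): omega^omega
Proof-theoretic ordinal of PA (Peano Arithmetic): epsilon_0
Comparing: omega^omega < epsilon_0.
The larger ordinal is epsilon_0 (from PA (Peano Arithmetic)).

epsilon_0


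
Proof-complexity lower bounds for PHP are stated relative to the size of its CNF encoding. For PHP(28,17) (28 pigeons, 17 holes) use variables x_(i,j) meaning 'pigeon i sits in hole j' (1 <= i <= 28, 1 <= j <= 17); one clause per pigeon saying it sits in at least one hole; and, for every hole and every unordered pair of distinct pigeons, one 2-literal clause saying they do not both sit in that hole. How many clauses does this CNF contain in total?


PHP(28,17): 28 pigeons, 17 holes, 28*17 = 476 variables.
- pigeon clauses: one per pigeon -> 28 clauses
- hole clauses: 17 holes * C(28,2) = 17 * 378 -> 6426 clauses
Total clauses = 28 + 6426 = 6454

6454


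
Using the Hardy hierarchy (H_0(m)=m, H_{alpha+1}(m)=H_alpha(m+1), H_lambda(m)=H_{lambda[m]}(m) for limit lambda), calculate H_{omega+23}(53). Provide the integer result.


H_{omega+23}(53):
Unwind the 23 successor steps: H_{omega+23}(53) = H_omega(53+23) = H_omega(76).
H_omega(m) = H_m(m) = m + m = 2m.
Result = 2 * 76 = 152

152


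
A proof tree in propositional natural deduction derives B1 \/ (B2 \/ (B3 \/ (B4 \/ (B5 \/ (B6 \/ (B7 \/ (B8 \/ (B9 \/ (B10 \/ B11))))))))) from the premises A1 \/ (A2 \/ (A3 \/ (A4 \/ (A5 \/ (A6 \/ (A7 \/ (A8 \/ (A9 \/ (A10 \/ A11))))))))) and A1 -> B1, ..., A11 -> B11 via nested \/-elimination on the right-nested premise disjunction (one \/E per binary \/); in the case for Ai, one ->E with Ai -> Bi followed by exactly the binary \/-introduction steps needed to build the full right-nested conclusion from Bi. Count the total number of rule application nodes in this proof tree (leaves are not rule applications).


Constructive dilemma with 11 branches, all disjunctions right-nested:
- \/E: the premise has 10 binary \/, each eliminated once: 10 nodes.
- ->E: one per case (Ai with Ai -> Bi gives Bi): 11 nodes.
- \/I: in case i < n, Bi needs 1 step to form Bi \/ (B(i+1) \/ ...) and then i-1 steps to prepend B(i-1), ..., B1, i.e. i steps; in case i = n, B11 needs 10 prepend steps.
  \/I total = (1 + 2 + ... + 10) + 10 = 55 + 10 = 65 nodes.
Total = 10 + 11 + 65 = 86

86


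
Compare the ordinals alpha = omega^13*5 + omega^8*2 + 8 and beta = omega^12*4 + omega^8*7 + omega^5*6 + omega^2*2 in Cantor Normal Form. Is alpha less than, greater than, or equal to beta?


Compare term by term from highest exponent:
alpha = omega^13*5 + omega^8*2 + 8
beta = omega^12*4 + omega^8*7 + omega^5*6 + omega^2*2
Term 1: alpha has omega^13*5, beta has omega^12*4
Term 2: alpha has omega^8*2, beta has omega^8*7
Term 3: alpha has omega^0*8, beta has omega^5*6
Term 4: alpha has omega^0*0, beta has omega^2*2
Result: alpha > beta

alpha > beta


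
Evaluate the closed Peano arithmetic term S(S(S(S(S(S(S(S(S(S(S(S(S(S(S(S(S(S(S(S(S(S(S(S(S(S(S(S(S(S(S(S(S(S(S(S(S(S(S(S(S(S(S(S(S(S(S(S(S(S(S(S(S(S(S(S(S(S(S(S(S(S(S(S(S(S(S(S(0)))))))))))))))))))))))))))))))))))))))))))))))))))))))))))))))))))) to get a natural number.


Counting successors applied to 0:
68 applications of S to 0 = 68

68


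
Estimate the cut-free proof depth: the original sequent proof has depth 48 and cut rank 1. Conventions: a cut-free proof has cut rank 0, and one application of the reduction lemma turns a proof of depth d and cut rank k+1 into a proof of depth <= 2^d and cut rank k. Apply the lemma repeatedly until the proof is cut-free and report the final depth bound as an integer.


Each rank reduction sends depth d to at most 2^d; cut rank r needs r reductions.
2_0(48) = 48
2_1(48) = 2^48 = 281474976710656
Cut-free depth bound = 281474976710656

281474976710656


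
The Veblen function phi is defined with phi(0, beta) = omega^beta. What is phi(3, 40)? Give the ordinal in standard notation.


phi(3, 40):
phi(3, beta) = eta_beta (the beta-th eta number, fixed point of zeta).
phi(3, 40) = eta_40

eta_40


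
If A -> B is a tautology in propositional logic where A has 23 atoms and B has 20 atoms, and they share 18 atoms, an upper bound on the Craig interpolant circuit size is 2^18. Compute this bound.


Shared atoms = 18
Craig interpolant size bound = 2^18
= 262144

262144


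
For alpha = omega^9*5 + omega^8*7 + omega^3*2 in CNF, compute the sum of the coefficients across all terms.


CNF: omega^9*5 + omega^8*7 + omega^3*2
Coefficients: 5 + 7 + 2 = 14

14


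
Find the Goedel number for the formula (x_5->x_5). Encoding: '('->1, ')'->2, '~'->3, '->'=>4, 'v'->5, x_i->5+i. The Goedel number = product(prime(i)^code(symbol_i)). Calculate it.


Formula: (x_5->x_5)
Symbol codes: [1, 10, 4, 10, 2]
Primes: [2, 3, 5, 7, 11]
p_1^1 = 2^1 = 2
p_2^10 = 3^10 = 59049
p_3^4 = 5^4 = 625
p_4^10 = 7^10 = 282475249
p_5^2 = 11^2 = 121
Product = 2522831997952901250

2522831997952901250


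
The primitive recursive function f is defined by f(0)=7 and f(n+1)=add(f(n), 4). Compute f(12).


f(0) = 7
f(1) = add(f(0), 4) = add(7, 4) = 11
f(2) = add(f(1), 4) = add(11, 4) = 15
f(3) = add(f(2), 4) = add(15, 4) = 19
f(4) = add(f(3), 4) = add(19, 4) = 23
f(5) = add(f(4), 4) = add(23, 4) = 27
f(6) = add(f(5), 4) = add(27, 4) = 31
f(7) = add(f(6), 4) = add(31, 4) = 35
f(8) = add(f(7), 4) = add(35, 4) = 39
f(9) = add(f(8), 4) = add(39, 4) = 43
f(10) = add(f(9), 4) = add(43, 4) = 47
f(11) = add(f(10), 4) = add(47, 4) = 51
f(12) = add(f(11), 4) = add(51, 4) = 55


55


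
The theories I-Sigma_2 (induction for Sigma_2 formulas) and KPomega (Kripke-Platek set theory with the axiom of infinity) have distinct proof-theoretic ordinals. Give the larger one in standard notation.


Proof-theoretic ordinal of I-Sigma_2 (induction for Sigma_2 formulas): omega^(omega^omega)
Proof-theoretic ordinal of KPomega (Kripke-Platek set theory with the axiom of infinity): psi_0(epsilon_{Omega+1})
Comparing: omega^(omega^omega) < psi_0(epsilon_{Omega+1}).
The larger ordinal is psi_0(epsilon_{Omega+1}) (from KPomega (Kripke-Platek set theory with the axiom of infinity)).

psi_0(epsilon_{Omega+1})


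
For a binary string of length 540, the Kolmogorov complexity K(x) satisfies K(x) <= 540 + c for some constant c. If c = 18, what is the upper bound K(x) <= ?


K(x) <= |x| + c = 540 + 18 = 558

558


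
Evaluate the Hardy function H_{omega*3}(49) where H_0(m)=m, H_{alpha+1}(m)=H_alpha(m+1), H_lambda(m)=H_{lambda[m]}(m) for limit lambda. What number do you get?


H_{omega*3}(49):
For the Hardy hierarchy, H_{omega*k}(n) = 2^k * n.
2^3 = 8.
8 * 49 = 392

392


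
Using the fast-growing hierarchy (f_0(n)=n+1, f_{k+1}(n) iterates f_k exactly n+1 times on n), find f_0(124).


f_0(124) = 124 + 1 = 125

125


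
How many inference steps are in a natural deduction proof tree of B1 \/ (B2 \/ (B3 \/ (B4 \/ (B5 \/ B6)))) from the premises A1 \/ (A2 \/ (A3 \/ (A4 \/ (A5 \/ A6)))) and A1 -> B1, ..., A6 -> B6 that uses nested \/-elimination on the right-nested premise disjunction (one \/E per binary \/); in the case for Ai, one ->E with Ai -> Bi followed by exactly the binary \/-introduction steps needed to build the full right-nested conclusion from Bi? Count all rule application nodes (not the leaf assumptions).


Constructive dilemma with 6 branches, all disjunctions right-nested:
- \/E: the premise has 5 binary \/, each eliminated once: 5 nodes.
- ->E: one per case (Ai with Ai -> Bi gives Bi): 6 nodes.
- \/I: in case i < n, Bi needs 1 step to form Bi \/ (B(i+1) \/ ...) and then i-1 steps to prepend B(i-1), ..., B1, i.e. i steps; in case i = n, B6 needs 5 prepend steps.
  \/I total = (1 + 2 + ... + 5) + 5 = 15 + 5 = 20 nodes.
Total = 5 + 6 + 20 = 31

31


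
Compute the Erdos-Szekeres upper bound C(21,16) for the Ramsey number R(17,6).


R(17,6) <= C(17+6-2, 17-1) = C(21, 16)
C(21, 16) = 21! / (16! * 5!)
= 20349

20349


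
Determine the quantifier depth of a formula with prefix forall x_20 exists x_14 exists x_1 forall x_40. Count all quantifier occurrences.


Quantifier prefix has 4 quantifier symbols.
Quantifier depth = 4

4


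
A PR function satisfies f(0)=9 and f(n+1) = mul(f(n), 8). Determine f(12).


f(0) = 9
f(1) = mul(f(0), 8) = mul(9, 8) = 72
f(2) = mul(f(1), 8) = mul(72, 8) = 576
f(3) = mul(f(2), 8) = mul(576, 8) = 4608
f(4) = mul(f(3), 8) = mul(4608, 8) = 36864
f(5) = mul(f(4), 8) = mul(36864, 8) = 294912
f(6) = mul(f(5), 8) = mul(294912, 8) = 2359296
f(7) = mul(f(6), 8) = mul(2359296, 8) = 18874368
f(8) = mul(f(7), 8) = mul(18874368, 8) = 150994944
f(9) = mul(f(8), 8) = mul(150994944, 8) = 1207959552
f(10) = mul(f(9), 8) = mul(1207959552, 8) = 9663676416
f(11) = mul(f(10), 8) = mul(9663676416, 8) = 77309411328
f(12) = mul(f(11), 8) = mul(77309411328, 8) = 618475290624


618475290624


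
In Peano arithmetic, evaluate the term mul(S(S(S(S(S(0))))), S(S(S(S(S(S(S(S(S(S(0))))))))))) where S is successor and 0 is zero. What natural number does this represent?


mul(S^5(0), S^10(0)):
S^5(0) = 5
S^10(0) = 10
5 * 10 = 50

50


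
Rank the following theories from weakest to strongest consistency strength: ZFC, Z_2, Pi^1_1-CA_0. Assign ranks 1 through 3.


Ordering by consistency strength:
1. Pi^1_1-CA_0
2. Z_2
3. ZFC


ZFC=3, Z_2=2, Pi^1_1-CA_0=1


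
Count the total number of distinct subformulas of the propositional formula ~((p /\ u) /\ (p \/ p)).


Formula: ~((p /\ u) /\ (p \/ p))
Subformulas found:
  1. u
  2. p
  3. (p \/ p)
  4. (p /\ u)
  5. ((p /\ u) /\ (p \/ p))
  6. ~((p /\ u) /\ (p \/ p))
Total distinct subformulas = 6

6


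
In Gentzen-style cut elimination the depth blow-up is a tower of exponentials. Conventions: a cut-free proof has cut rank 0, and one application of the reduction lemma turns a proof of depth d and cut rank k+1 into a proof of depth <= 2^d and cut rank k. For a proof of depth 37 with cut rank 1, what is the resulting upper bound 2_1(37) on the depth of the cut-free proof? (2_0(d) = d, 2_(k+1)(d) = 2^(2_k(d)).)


Each rank reduction sends depth d to at most 2^d; cut rank r needs r reductions.
2_0(37) = 37
2_1(37) = 2^37 = 137438953472
Cut-free depth bound = 137438953472

137438953472


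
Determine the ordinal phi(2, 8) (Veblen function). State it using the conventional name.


phi(2, 8):
phi(2, beta) = zeta_beta (the beta-th zeta number, fixed point of epsilon).
phi(2, 8) = zeta_8

zeta_8


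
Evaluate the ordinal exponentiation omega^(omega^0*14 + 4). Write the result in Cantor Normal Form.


omega^(omega^0*14 + 4):
omega^0 = 1, so the exponent is 14 + 4 = 18 (finite ordinal addition).
Result = omega^18, already a single CNF term.

omega^18


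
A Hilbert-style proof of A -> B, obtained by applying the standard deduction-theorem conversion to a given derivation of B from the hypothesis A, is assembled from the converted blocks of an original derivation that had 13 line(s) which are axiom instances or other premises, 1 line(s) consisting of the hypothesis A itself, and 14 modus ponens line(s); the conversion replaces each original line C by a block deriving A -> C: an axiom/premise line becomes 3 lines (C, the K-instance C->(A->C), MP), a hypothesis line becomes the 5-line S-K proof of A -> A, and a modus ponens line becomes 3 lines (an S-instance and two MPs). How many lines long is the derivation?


Deduction-theorem conversion, block by block:
- 13 axiom/premise lines -> 3 lines each = 39
- 1 hypothesis lines -> 5 lines each (identity proof A->A) = 5
- 14 MP lines -> 3 lines each (S-instance, MP, MP) = 42
Total = 39 + 5 + 42 = 86 lines.

86


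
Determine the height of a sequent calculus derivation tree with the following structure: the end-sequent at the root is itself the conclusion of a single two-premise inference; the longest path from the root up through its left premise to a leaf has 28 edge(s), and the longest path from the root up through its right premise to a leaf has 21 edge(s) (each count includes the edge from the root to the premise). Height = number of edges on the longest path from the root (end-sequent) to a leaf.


Longest path through the left premise: 28 edges (measured from the branching sequent)
Longest path through the right premise: 21 edges
Height of the subtree rooted at the branching sequent: max(28, 21) = 28
The branching sequent is the root itself.
Total height = 28

28


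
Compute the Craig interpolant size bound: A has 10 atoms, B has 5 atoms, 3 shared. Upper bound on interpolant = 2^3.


Shared atoms = 3
Craig interpolant size bound = 2^3
= 8

8


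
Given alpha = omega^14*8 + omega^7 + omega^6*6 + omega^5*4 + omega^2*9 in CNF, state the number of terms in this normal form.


CNF: omega^14*8 + omega^7 + omega^6*6 + omega^5*4 + omega^2*9
Count the summands separated by '+':
  term 1: omega^14*8
  term 2: omega^7
  term 3: omega^6*6
  term 4: omega^5*4
  term 5: omega^2*9
Total terms = 5

5


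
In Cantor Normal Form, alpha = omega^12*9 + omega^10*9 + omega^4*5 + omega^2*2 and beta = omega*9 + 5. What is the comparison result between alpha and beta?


Compare term by term from highest exponent:
alpha = omega^12*9 + omega^10*9 + omega^4*5 + omega^2*2
beta = omega*9 + 5
Term 1: alpha has omega^12*9, beta has omega^1*9
Term 2: alpha has omega^10*9, beta has omega^0*5
Term 3: alpha has omega^4*5, beta has omega^0*0
Term 4: alpha has omega^2*2, beta has omega^0*0
Result: alpha > beta

alpha > beta


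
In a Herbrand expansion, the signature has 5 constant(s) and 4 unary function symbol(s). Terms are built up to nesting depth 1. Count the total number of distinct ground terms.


Herbrand terms by depth:
Depth 0: 5 constants
Depth 1: 20 new terms (running total: 25)
Total distinct ground terms = 25

25


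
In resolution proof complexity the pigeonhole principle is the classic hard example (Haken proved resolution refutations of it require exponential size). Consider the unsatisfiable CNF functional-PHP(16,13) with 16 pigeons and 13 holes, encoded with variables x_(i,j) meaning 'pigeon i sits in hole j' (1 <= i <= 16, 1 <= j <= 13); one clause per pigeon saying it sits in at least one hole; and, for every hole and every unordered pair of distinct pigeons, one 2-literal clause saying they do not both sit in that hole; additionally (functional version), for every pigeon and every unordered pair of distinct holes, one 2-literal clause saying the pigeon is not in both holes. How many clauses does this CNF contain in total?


functional-PHP(16,13): 16 pigeons, 13 holes, 16*13 = 208 variables.
- pigeon clauses: one per pigeon -> 16 clauses
- hole clauses: 13 holes * C(16,2) = 13 * 120 -> 1560 clauses
- functional clauses: 16 pigeons * C(13,2) = 16 * 78 -> 1248 clauses
Total clauses = 16 + 1560 + 1248 = 2824

2824


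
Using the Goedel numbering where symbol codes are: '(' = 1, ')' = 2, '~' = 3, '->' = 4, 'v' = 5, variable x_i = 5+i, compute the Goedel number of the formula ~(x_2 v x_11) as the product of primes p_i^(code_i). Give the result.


Formula: ~(x_2 v x_11)
Symbol codes: [3, 1, 7, 5, 16, 2]
Primes: [2, 3, 5, 7, 11, 13]
p_1^3 = 2^3 = 8
p_2^1 = 3^1 = 3
p_3^7 = 5^7 = 78125
p_4^5 = 7^5 = 16807
p_5^16 = 11^16 = 45949729863572161
p_6^2 = 13^2 = 169
Product = 244715309173280035083118125000

244715309173280035083118125000


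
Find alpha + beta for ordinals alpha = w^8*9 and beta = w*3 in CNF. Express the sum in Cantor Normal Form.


Ordinal addition w^8*9 + w*3:
Leading exponent of alpha (8) > leading exponent of beta (1).
Since alpha's term has higher exponent than beta's leading term,
the sum is simply alpha followed by beta.
Result = w^8*9 + w*3

w^8*9 + w*3


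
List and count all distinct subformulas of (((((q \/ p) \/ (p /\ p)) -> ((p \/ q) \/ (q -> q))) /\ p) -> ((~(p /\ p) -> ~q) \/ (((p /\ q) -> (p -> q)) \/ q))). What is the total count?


Formula: (((((q \/ p) \/ (p /\ p)) -> ((p \/ q) \/ (q -> q))) /\ p) -> ((~(p /\ p) -> ~q) \/ (((p /\ q) -> (p -> q)) \/ q)))
Subformulas found:
  1. q
  2. p
  3. ~q
  4. (q \/ p)
  5. (p /\ q)
  6. (q -> q)
  7. (p \/ q)
  8. (p /\ p)
  9. (p -> q)
  10. ~(p /\ p)
  11. (~(p /\ p) -> ~q)
  12. ((p \/ q) \/ (q -> q))
  13. ((p /\ q) -> (p -> q))
  14. ((q \/ p) \/ (p /\ p))
  15. (((p /\ q) -> (p -> q)) \/ q)
  16. (((q \/ p) \/ (p /\ p)) -> ((p \/ q) \/ (q -> q)))
  17. ((~(p /\ p) -> ~q) \/ (((p /\ q) -> (p -> q)) \/ q))
  18. ((((q \/ p) \/ (p /\ p)) -> ((p \/ q) \/ (q -> q))) /\ p)
  19. (((((q \/ p) \/ (p /\ p)) -> ((p \/ q) \/ (q -> q))) /\ p) -> ((~(p /\ p) -> ~q) \/ (((p /\ q) -> (p -> q)) \/ q)))
Total distinct subformulas = 19

19


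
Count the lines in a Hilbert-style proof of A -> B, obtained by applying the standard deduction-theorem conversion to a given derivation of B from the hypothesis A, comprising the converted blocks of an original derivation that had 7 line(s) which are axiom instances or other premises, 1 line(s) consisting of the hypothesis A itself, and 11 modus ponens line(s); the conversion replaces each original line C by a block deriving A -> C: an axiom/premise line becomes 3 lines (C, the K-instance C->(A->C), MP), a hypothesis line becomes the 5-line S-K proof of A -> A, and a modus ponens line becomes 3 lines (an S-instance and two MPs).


Deduction-theorem conversion, block by block:
- 7 axiom/premise lines -> 3 lines each = 21
- 1 hypothesis lines -> 5 lines each (identity proof A->A) = 5
- 11 MP lines -> 3 lines each (S-instance, MP, MP) = 33
Total = 21 + 5 + 33 = 59 lines.

59


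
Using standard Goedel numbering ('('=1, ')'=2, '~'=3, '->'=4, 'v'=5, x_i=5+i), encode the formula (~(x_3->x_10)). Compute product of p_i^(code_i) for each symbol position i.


Formula: (~(x_3->x_10))
Symbol codes: [1, 3, 1, 8, 4, 15, 2, 2]
Primes: [2, 3, 5, 7, 11, 13, 17, 19]
p_1^1 = 2^1 = 2
p_2^3 = 3^3 = 27
p_3^1 = 5^1 = 5
p_4^8 = 7^8 = 5764801
p_5^4 = 11^4 = 14641
p_6^15 = 13^15 = 51185893014090757
p_7^2 = 17^2 = 289
p_8^2 = 19^2 = 361
Product = 121695397661464062023753809144210710

121695397661464062023753809144210710


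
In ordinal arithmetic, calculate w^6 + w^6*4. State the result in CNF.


Ordinal addition w^6 + w^6*4:
Both terms have the same exponent 6.
w^e*c + w^e*d = w^e*(c+d).
Result = w^6*(1+4) = w^6*5

w^6*5


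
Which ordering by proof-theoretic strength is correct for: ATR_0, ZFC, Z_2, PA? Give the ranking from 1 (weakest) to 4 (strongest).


Ordering by consistency strength:
1. PA
2. ATR_0
3. Z_2
4. ZFC


ATR_0=2, ZFC=4, Z_2=3, PA=1


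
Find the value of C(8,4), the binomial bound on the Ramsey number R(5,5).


R(5,5) <= C(5+5-2, 5-1) = C(8, 4)
C(8, 4) = 8! / (4! * 4!)
= 70

70


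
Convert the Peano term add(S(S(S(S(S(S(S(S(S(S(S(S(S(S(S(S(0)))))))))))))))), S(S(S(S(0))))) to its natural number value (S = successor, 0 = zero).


add(S^16(0), S^4(0)):
S^16(0) = 16
S^4(0) = 4
16 + 4 = 20

20


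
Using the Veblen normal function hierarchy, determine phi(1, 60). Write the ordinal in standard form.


phi(1, 60):
phi(1, beta) = epsilon_beta (the beta-th epsilon number).
phi(1, 60) = epsilon_60

epsilon_60


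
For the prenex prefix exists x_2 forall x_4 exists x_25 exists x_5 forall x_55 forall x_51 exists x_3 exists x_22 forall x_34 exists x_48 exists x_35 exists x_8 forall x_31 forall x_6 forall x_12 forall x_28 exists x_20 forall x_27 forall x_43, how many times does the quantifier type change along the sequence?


Walk the prefix and count type changes:
  position 1: exists -> forall <-- alternation
  position 2: forall -> exists <-- alternation
  position 3: exists -> exists
  position 4: exists -> forall <-- alternation
  position 5: forall -> forall
  position 6: forall -> exists <-- alternation
  position 7: exists -> exists
  position 8: exists -> forall <-- alternation
  position 9: forall -> exists <-- alternation
  position 10: exists -> exists
  position 11: exists -> exists
  position 12: exists -> forall <-- alternation
  position 13: forall -> forall
  position 14: forall -> forall
  position 15: forall -> forall
  position 16: forall -> exists <-- alternation
  position 17: exists -> forall <-- alternation
  position 18: forall -> forall
Total alternations = 9

9
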